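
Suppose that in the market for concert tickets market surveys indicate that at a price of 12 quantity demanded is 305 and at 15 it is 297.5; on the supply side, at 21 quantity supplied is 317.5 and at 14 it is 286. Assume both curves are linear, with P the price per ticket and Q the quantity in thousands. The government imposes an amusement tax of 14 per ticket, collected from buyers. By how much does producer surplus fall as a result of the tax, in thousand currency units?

Producer surplus falls by 1418.75 thousand.

Demand slope: (297.5 − 305)/(15 − 12) = -2.5, so Qd = 335 − 2.5P.
Supply slope: (286 − 317.5)/(14 − 21) = 4.5, so Qs = 4.5P + 223.
Without the tax, 335 − 2.5P = 4.5P + 223 gives 7P = 112, so P* = 16 and Q* = 295.
With the tax collected from buyers, demand (in seller-price terms) shifts: Qd = 335 − 2.5(P + 14).
Solving gives Q = 272.5 with buyers paying 25 and sellers receiving 11 (the 14 wedge).
ΔPS is the trapezoid between Q = 272.5 and Q = 295 of height 5: ½ · (295 + 272.5) · 5 = 1418.75.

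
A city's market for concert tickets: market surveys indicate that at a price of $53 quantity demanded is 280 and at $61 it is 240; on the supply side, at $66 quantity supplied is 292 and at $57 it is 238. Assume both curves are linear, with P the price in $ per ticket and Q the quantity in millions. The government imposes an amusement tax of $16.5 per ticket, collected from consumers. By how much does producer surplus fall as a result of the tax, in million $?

Demand slope: (240 − 280)/(61 − 53) = -5, so Qd = 545 − 5P.
Supply slope: (238 − 292)/(57 − 66) = 6, so Qs = 6P − 104.
Without the tax, 545 − 5P = 6P − 104 gives 11P = 649, so P* = $59 and Q* = 250.
With the tax collected from consumers, demand (in seller-price terms) shifts: Qd = 545 − 5(P + 16.5).
Solving gives Q = 205 with consumers paying $68 and suppliers receiving $51.5 (the $16.5 wedge).
ΔPS is the trapezoid between Q = 205 and Q = 250 of height $7.5: ½ · (250 + 205) · 7.5 = $1706.25.

Producer surplus falls by $1706.25 million.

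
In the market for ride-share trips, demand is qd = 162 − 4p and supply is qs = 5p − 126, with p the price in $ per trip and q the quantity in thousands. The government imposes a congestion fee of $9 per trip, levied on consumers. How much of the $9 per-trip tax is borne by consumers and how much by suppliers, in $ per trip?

Without the tax, 162 − 4p = 5p − 126 gives 9p = 288, so p* = $32 and q* = 34.
With the tax collected from consumers, demand (in seller-price terms) shifts: qd = 162 − 4(p + 9).
Solving gives q = 14 with consumers paying $37 and suppliers receiving $28 (the $9 wedge).
Burden on consumers: $5; on suppliers: $4. (They sum to $9.)
The less price-elastic side of the market bears the larger share of a per-unit tax.

Consumers bear $5 per trip; suppliers bear $4 per trip.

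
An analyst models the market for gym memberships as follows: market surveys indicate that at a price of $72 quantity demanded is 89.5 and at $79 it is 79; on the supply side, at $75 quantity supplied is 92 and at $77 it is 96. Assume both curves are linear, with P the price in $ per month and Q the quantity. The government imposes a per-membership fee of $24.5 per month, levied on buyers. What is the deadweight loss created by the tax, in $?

Demand slope: (79 − 89.5)/(79 − 72) = -1.5, so Qd = 197.5 − 1.5P.
Supply slope: (96 − 92)/(77 − 75) = 2, so Qs = 2P − 58.
Without the tax, 197.5 − 1.5P = 2P − 58 gives 3.5P = 255.5, so P* = $73 and Q* = 88.
With the tax collected from buyers, demand (in seller-price terms) shifts: Qd = 197.5 − 1.5(P + 24.5).
New equilibrium: buyers pay $87, suppliers receive $62.5, Q = 67. (Wedge: Pb − Ps = 24.5.)
Quantity falls by |ΔQ| = |88 − 67| = 21.
DWL = ½ · t · |ΔQ| = ½ · 24.5 · 21 = $257.25.

Deadweight loss = $257.25.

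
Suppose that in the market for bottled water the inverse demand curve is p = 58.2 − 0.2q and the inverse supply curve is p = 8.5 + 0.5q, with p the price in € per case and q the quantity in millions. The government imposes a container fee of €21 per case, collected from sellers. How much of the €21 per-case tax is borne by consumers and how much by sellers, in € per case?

Rewrite in direct form: qd = 291 − 5p and qs = 2p − 17.
Without the tax, 291 − 5p = 2p − 17 gives 7p = 308, so p* = €44 and q* = 71.
With the tax collected from sellers, supply shifts: qs = 2(p − 21) − 17.
New equilibrium: consumers pay €50, sellers receive €29, q = 41. (Wedge: pb − ps = 21.)
Burden on consumers: €6; on sellers: €15. (They sum to €21.)
The less price-elastic side of the market bears the larger share of a per-unit tax.

Consumers bear €6 per case; sellers bear €15 per case.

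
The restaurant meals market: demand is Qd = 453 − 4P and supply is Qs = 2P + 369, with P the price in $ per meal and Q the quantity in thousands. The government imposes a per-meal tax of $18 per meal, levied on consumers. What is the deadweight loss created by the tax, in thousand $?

Before the tax: set 453 − 4P = 2P + 369 → P* = $14, Q* = 397.
With the tax collected from consumers, demand (in seller-price terms) shifts: Qd = 453 − 4(P + 18).
Solving gives Q = 373 with consumers paying $20 and producers receiving $2 (the $18 wedge).
Quantity falls by |ΔQ| = |397 − 373| = 24.
DWL = ½ · t · |ΔQ| = ½ · 18 · 24 = $216.

Deadweight loss = $216 thousand.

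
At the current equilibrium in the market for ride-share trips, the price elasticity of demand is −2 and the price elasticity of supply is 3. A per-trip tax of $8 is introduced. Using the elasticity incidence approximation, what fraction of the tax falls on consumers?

Incidence ratio: consumers' share ≈ εs / (εs + |εd|) = 3 / (3 + 2) = 0.6.
Supply is the more elastic side, so consumers bear the larger share.

Consumers' share ≈ 0.6.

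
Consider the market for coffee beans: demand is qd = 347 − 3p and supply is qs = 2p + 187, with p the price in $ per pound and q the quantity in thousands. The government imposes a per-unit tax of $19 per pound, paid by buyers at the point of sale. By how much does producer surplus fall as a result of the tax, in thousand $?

Before the tax: set 347 − 3p = 2p + 187 → p* = $32, q* = 251.
With the tax collected from buyers, demand (in seller-price terms) shifts: qd = 347 − 3(p + 19).
Solving gives q = 228.2 with buyers paying $39.6 and suppliers receiving $20.6 (the $19 wedge).
ΔPS is the trapezoid between Q = 228.2 and Q = 251 of height $11.4: ½ · (251 + 228.2) · 11.4 = $2731.44.

Producer surplus falls by $2731.44 thousand.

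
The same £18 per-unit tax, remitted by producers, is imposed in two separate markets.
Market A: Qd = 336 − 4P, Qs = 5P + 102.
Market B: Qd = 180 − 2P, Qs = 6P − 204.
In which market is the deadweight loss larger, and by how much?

Market A: pre-tax P* = £26, Q* = 232; post-tax Q = 192; deadweight loss = £360.
Market B: pre-tax P* = £48, Q* = 84; post-tax Q = 57; deadweight loss = £243.
Difference: £360 vs £243 → market A is larger by £117.

Market A, by £117.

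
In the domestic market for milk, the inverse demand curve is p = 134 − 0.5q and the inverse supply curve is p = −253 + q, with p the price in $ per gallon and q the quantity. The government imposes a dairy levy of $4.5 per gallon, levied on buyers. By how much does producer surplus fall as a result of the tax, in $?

Rewrite in direct form: qd = 268 − 2p and qs = p + 253.
Before the tax: set 268 − 2p = p + 253 → p* = $5, q* = 258.
With the tax collected from buyers, demand (in seller-price terms) shifts: qd = 268 − 2(p + 4.5).
New equilibrium: buyers pay $6.5, suppliers receive $2, q = 255. (Wedge: pb − ps = 4.5.)
ΔPS is the trapezoid between Q = 255 and Q = 258 of height $3: ½ · (258 + 255) · 3 = $769.5.

Producer surplus falls by $769.5.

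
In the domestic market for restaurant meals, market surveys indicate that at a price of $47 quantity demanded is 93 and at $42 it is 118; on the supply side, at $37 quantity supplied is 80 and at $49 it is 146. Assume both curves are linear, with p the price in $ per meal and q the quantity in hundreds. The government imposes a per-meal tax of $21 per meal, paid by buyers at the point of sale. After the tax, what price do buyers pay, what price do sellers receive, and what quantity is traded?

Buyers pay $54; sellers receive $33; quantity = 58.

Demand slope: (118 − 93)/(42 − 47) = -5, so qd = 328 − 5p.
Supply slope: (146 − 80)/(49 − 37) = 5.5, so qs = 5.5p − 123.5.
Without the tax, 328 − 5p = 5.5p − 123.5 gives 10.5p = 451.5, so p* = $43 and q* = 113.
With the tax collected from buyers, demand (in seller-price terms) shifts: qd = 328 − 5(p + 21).
Solving gives q = 58 with buyers paying $54 and sellers receiving $33 (the $21 wedge).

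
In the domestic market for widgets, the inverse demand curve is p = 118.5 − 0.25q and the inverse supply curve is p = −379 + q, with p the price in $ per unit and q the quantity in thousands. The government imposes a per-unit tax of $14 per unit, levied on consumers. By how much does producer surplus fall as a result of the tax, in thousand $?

Producer surplus falls by $4394.88 thousand.

Inverting to q(p) form: qd = 474 − 4p; qs = p + 379.
Before the tax: set 474 − 4p = p + 379 → p* = $19, q* = 398.
With the tax collected from consumers, demand (in seller-price terms) shifts: qd = 474 − 4(p + 14).
Solving gives q = 386.8 with consumers paying $21.8 and producers receiving $7.8 (the $14 wedge).
ΔPS is the trapezoid between Q = 386.8 and Q = 398 of height $11.2: ½ · (398 + 386.8) · 11.2 = $4394.88.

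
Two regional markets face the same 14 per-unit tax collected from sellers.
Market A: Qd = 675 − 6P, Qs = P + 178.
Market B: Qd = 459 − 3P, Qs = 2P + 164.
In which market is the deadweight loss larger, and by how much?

Market A: pre-tax P* = 71, Q* = 249; post-tax Q = 237; deadweight loss = 84.
Market B: pre-tax P* = 59, Q* = 282; post-tax Q = 265.2; deadweight loss = 117.6.
Difference: 84 vs 117.6 → market B is larger by 33.6.

Market B, by 33.6.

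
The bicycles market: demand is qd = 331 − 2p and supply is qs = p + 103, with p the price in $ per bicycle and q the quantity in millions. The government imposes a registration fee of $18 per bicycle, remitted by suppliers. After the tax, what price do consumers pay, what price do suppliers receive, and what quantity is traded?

Before the tax: set 331 − 2p = p + 103 → p* = $76, q* = 179.
With the tax collected from suppliers, supply shifts: qs = (p − 18) + 103.
Solving gives q = 167 with consumers paying $82 and suppliers receiving $64 (the $18 wedge).
The less price-elastic side of the market bears the larger share of a per-unit tax.

Consumers pay $82; suppliers receive $64; quantity = 167.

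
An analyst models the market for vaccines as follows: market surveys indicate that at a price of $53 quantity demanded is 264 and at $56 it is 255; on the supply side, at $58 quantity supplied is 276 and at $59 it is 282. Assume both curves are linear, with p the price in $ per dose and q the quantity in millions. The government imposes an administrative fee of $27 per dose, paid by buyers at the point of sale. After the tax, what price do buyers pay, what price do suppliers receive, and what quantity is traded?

Demand slope: (255 − 264)/(56 − 53) = -3, so qd = 423 − 3p.
Supply slope: (282 − 276)/(59 − 58) = 6, so qs = 6p − 72.
Before the tax: set 423 − 3p = 6p − 72 → p* = $55, q* = 258.
With the tax collected from buyers, demand (in seller-price terms) shifts: qd = 423 − 3(p + 27).
Solving gives q = 204 with buyers paying $73 and suppliers receiving $46 (the $27 wedge).
The less price-elastic side of the market bears the larger share of a per-unit tax.

Buyers pay $73; suppliers receive $46; quantity = 204.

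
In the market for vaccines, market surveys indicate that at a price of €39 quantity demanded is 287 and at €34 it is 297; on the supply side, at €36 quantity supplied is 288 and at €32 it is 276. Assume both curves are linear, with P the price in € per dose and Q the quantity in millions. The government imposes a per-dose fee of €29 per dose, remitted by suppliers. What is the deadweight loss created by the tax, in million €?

Deadweight loss = €504.6 million.

Demand slope: (297 − 287)/(34 − 39) = -2, so Qd = 365 − 2P.
Supply slope: (276 − 288)/(32 − 36) = 3, so Qs = 3P + 180.
Before the tax: set 365 − 2P = 3P + 180 → P* = €37, Q* = 291.
With the tax collected from suppliers, supply shifts: Qs = 3(P − 29) + 180.
New equilibrium: consumers pay €54.4, suppliers receive €25.4, Q = 256.2. (Wedge: Pb − Ps = 29.)
Quantity falls by |ΔQ| = |291 − 256.2| = 34.8.
DWL = ½ · t · |ΔQ| = ½ · 29 · 34.8 = €504.6.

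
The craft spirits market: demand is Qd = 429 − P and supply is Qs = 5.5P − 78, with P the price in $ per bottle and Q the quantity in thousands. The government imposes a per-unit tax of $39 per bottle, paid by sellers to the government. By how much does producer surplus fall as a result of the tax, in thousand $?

Without the tax, 429 − P = 5.5P − 78 gives 6.5P = 507, so P* = $78 and Q* = 351.
With the tax collected from sellers, supply shifts: Qs = 5.5(P − 39) − 78.
New equilibrium: buyers pay $111, sellers receive $72, Q = 318. (Wedge: Pb − Ps = 39.)
ΔPS is the trapezoid between Q = 318 and Q = 351 of height $6: ½ · (351 + 318) · 6 = $2007.

Producer surplus falls by $2007 thousand.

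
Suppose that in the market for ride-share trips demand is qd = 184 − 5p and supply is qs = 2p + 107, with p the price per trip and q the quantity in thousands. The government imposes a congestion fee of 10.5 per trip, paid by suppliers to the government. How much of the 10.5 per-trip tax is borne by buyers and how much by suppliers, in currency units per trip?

Without the tax, 184 − 5p = 2p + 107 gives 7p = 77, so p* = 11 and q* = 129.
With the tax collected from suppliers, supply shifts: qs = 2(p − 10.5) + 107.
Solving gives q = 114 with buyers paying 14 and suppliers receiving 3.5 (the 10.5 wedge).
Burden on buyers: 3; on suppliers: 7.5. (They sum to 10.5.)
The less price-elastic side of the market bears the larger share of a per-unit tax.

Buyers bear 3 per trip; suppliers bear 7.5 per trip.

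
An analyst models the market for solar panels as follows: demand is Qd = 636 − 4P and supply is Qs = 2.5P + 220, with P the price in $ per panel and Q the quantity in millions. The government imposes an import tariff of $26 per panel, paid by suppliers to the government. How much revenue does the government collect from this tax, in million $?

Without the tax, 636 − 4P = 2.5P + 220 gives 6.5P = 416, so P* = $64 and Q* = 380.
With the tax collected from suppliers, supply shifts: Qs = 2.5(P − 26) + 220.
Solving gives Q = 340 with consumers paying $74 and suppliers receiving $48 (the $26 wedge).
Revenue = t · Q = 26 · 340 = $8840.

Tax revenue = $8840 million.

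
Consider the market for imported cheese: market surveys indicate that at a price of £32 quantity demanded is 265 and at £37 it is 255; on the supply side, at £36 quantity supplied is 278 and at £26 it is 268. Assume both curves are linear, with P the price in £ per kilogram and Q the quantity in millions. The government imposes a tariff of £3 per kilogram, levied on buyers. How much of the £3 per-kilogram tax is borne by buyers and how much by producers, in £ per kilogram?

Demand slope: (255 − 265)/(37 − 32) = -2, so Qd = 329 − 2P.
Supply slope: (268 − 278)/(26 − 36) = 1, so Qs = P + 242.
Without the tax, 329 − 2P = P + 242 gives 3P = 87, so P* = £29 and Q* = 271.
With the tax collected from buyers, demand (in seller-price terms) shifts: Qd = 329 − 2(P + 3).
Solving gives Q = 269 with buyers paying £30 and producers receiving £27 (the £3 wedge).
Burden on buyers: £1; on producers: £2. (They sum to £3.)
The less price-elastic side of the market bears the larger share of a per-unit tax.

Buyers bear £1 per kilogram; producers bear £2 per kilogram.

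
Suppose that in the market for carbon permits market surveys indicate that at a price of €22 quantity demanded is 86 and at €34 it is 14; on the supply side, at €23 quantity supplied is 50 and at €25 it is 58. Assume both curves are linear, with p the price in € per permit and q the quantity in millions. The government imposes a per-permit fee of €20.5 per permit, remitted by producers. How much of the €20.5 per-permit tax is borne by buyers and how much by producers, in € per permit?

Buyers bear €8.2 per permit; producers bear €12.3 per permit.

Demand slope: (14 − 86)/(34 − 22) = -6, so qd = 218 − 6p.
Supply slope: (58 − 50)/(25 − 23) = 4, so qs = 4p − 42.
Without the tax, 218 − 6p = 4p − 42 gives 10p = 260, so p* = €26 and q* = 62.
With the tax collected from producers, supply shifts: qs = 4(p − 20.5) − 42.
Solving gives q = 12.8 with buyers paying €34.2 and producers receiving €13.7 (the €20.5 wedge).
Burden on buyers: €8.2; on producers: €12.3. (They sum to €20.5.)
The less price-elastic side of the market bears the larger share of a per-unit tax.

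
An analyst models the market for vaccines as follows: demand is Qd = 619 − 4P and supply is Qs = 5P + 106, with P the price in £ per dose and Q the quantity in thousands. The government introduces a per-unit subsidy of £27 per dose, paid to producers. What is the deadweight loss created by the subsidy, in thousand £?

Deadweight loss = £810 thousand.

Before the subsidy: set 619 − 4P = 5P + 106 → P* = £57, Q* = 391.
With a per-unit subsidy paid to producers, each receives P + 27 per unit sold, so supply becomes Qs = 5(P + 27) + 106.
Solving gives Q = 451 with consumers paying £42 and producers receiving £69 (the £27 wedge).
Quantity rises by |ΔQ| = |391 − 451| = 60.
DWL = ½ · t · |ΔQ| = ½ · 27 · 60 = £810.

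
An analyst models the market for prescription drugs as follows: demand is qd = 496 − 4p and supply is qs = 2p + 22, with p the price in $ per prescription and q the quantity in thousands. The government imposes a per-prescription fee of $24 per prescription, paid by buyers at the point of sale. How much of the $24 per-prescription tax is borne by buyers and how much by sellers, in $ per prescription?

Without the tax, 496 − 4p = 2p + 22 gives 6p = 474, so p* = $79 and q* = 180.
With the tax collected from buyers, demand (in seller-price terms) shifts: qd = 496 − 4(p + 24).
New equilibrium: buyers pay $87, sellers receive $63, q = 148. (Wedge: pb − ps = 24.)
Burden on buyers: $8; on sellers: $16. (They sum to $24.)

Buyers bear $8 per prescription; sellers bear $16 per prescription.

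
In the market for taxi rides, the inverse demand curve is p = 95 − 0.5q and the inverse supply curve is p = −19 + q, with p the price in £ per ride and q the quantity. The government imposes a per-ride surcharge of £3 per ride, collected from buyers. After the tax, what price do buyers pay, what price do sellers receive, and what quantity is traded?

Inverting to q(p) form: qd = 190 − 2p; qs = p + 19.
Before the tax: set 190 − 2p = p + 19 → p* = £57, q* = 76.
With the tax collected from buyers, demand (in seller-price terms) shifts: qd = 190 − 2(p + 3).
Solving gives q = 74 with buyers paying £58 and sellers receiving £55 (the £3 wedge).

Buyers pay £58; sellers receive £55; quantity = 74.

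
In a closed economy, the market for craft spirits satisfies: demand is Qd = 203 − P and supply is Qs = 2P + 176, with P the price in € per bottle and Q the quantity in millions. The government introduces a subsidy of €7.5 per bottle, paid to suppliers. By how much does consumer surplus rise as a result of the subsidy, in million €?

Without the subsidy, 203 − P = 2P + 176 gives 3P = 27, so P* = €9 and Q* = 194.
With a per-unit subsidy paid to suppliers, each receives P + 7.5 per unit sold, so supply becomes Qs = 2(P + 7.5) + 176.
Solving gives Q = 199 with consumers paying €4 and suppliers receiving €11.5 (the €7.5 wedge).
ΔCS is the trapezoid between Q = 199 and Q = 194 of height €5: ½ · (194 + 199) · 5 = €982.5.

Consumer surplus rises by €982.5 million.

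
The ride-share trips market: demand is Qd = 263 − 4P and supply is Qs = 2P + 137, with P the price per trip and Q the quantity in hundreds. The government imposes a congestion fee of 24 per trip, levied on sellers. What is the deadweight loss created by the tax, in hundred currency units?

Without the tax, 263 − 4P = 2P + 137 gives 6P = 126, so P* = 21 and Q* = 179.
With the tax collected from sellers, supply shifts: Qs = 2(P − 24) + 137.
Solving gives Q = 147 with consumers paying 29 and sellers receiving 5 (the 24 wedge).
Quantity falls by |ΔQ| = |179 − 147| = 32.
DWL = ½ · t · |ΔQ| = ½ · 24 · 32 = 384.

Deadweight loss = 384 hundred.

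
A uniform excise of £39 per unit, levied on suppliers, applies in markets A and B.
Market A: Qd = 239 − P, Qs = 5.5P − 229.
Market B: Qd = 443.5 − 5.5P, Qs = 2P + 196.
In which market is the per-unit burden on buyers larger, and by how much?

Market A, by £22.6.

Market A: pre-tax P* = £72, Q* = 167; post-tax Q = 134; per-unit burden on buyers = £33.
Market B: pre-tax P* = £33, Q* = 262; post-tax Q = 204.8; per-unit burden on buyers = £10.4.
Difference: £33 vs £10.4 → market A is larger by £22.6.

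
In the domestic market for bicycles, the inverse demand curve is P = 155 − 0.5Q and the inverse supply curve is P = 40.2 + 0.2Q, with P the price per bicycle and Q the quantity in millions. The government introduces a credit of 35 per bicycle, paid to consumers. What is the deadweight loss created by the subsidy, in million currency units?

Deadweight loss = 875 million.

Rewrite in direct form: Qd = 310 − 2P and Qs = 5P − 201.
Without the subsidy, 310 − 2P = 5P − 201 gives 7P = 511, so P* = 73 and Q* = 164.
With a per-unit subsidy paid to consumers, each effectively pays P − 35, so demand becomes Qd = 310 − 2(P − 35).
Solving gives Q = 214 with consumers paying 48 and suppliers receiving 83 (the 35 wedge).
Quantity rises by |ΔQ| = |164 − 214| = 50.
DWL = ½ · t · |ΔQ| = ½ · 35 · 50 = 875.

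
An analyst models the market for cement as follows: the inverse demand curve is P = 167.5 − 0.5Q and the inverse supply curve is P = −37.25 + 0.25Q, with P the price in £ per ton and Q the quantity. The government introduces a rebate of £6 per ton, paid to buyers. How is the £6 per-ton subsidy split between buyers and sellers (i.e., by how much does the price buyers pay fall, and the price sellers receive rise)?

Inverting to Q(P) form: Qd = 335 − 2P; Qs = 4P + 149.
Before the subsidy: set 335 − 2P = 4P + 149 → P* = £31, Q* = 273.
With a per-unit subsidy paid to buyers, each effectively pays P − 6, so demand becomes Qd = 335 − 2(P − 6).
New equilibrium: buyers pay £27, sellers receive £33, Q = 281. (Wedge: Pb − Ps = −6.)
Gain to buyers: £4; to sellers: £2. (They sum to £6.)

Buyers gain £4 per ton; sellers gain £2 per ton.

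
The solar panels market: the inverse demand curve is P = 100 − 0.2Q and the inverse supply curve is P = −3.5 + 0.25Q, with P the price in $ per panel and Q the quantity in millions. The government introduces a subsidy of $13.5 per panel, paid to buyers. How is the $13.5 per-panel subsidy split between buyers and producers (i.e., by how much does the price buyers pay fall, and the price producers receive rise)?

Inverting to Q(P) form: Qd = 500 − 5P; Qs = 4P + 14.
Before the subsidy: set 500 − 5P = 4P + 14 → P* = $54, Q* = 230.
With a per-unit subsidy paid to buyers, each effectively pays P − 13.5, so demand becomes Qd = 500 − 5(P − 13.5).
New equilibrium: buyers pay $48, producers receive $61.5, Q = 260. (Wedge: Pb − Ps = −13.5.)
Gain to buyers: $6; to producers: $7.5. (They sum to $13.5.)

Buyers gain $6 per panel; producers gain $7.5 per panel.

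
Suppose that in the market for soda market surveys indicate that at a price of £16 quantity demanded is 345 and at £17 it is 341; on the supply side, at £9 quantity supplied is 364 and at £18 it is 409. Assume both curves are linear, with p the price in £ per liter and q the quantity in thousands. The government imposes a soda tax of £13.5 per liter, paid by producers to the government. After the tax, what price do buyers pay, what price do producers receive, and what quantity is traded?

Demand slope: (341 − 345)/(17 − 16) = -4, so qd = 409 − 4p.
Supply slope: (409 − 364)/(18 − 9) = 5, so qs = 5p + 319.
Before the tax: set 409 − 4p = 5p + 319 → p* = £10, q* = 369.
With the tax collected from producers, supply shifts: qs = 5(p − 13.5) + 319.
New equilibrium: buyers pay £17.5, producers receive £4, q = 339. (Wedge: pb − ps = 13.5.)
The less price-elastic side of the market bears the larger share of a per-unit tax.

Buyers pay £17.5; producers receive £4; quantity = 339.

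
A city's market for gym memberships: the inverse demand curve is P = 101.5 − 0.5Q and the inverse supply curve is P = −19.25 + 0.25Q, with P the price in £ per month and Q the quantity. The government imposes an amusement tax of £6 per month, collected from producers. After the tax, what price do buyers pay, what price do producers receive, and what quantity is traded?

Rewrite in direct form: Qd = 203 − 2P and Qs = 4P + 77.
Without the tax, 203 − 2P = 4P + 77 gives 6P = 126, so P* = £21 and Q* = 161.
With the tax collected from producers, supply shifts: Qs = 4(P − 6) + 77.
New equilibrium: buyers pay £25, producers receive £19, Q = 153. (Wedge: Pb − Ps = 6.)
The less price-elastic side of the market bears the larger share of a per-unit tax.

Buyers pay £25; producers receive £19; quantity = 153.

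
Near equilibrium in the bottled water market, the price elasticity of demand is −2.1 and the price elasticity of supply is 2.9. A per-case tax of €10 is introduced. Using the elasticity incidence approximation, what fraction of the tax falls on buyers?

Buyers' share ≈ 0.58.

Incidence ratio: buyers' share ≈ εs / (εs + |εd|) = 2.9 / (2.9 + 2.1) = 0.58.
Supply is the more elastic side, so buyers bear the larger share.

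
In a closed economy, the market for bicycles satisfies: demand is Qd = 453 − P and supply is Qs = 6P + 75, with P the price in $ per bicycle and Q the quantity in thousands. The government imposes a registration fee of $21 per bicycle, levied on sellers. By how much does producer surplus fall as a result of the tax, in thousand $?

Producer surplus falls by $1170 thousand.

Without the tax, 453 − P = 6P + 75 gives 7P = 378, so P* = $54 and Q* = 399.
With the tax collected from sellers, supply shifts: Qs = 6(P − 21) + 75.
Solving gives Q = 381 with buyers paying $72 and sellers receiving $51 (the $21 wedge).
ΔPS is the trapezoid between Q = 381 and Q = 399 of height $3: ½ · (399 + 381) · 3 = $1170.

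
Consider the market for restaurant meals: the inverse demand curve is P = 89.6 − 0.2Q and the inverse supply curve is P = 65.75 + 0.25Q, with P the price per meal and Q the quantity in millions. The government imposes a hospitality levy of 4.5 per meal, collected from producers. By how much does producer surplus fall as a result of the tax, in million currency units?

Producer surplus falls by 120 million.

Rewrite in direct form: Qd = 448 − 5P and Qs = 4P − 263.
Before the tax: set 448 − 5P = 4P − 263 → P* = 79, Q* = 53.
With the tax collected from producers, supply shifts: Qs = 4(P − 4.5) − 263.
Solving gives Q = 43 with consumers paying 81 and producers receiving 76.5 (the 4.5 wedge).
ΔPS is the trapezoid between Q = 43 and Q = 53 of height 2.5: ½ · (53 + 43) · 2.5 = 120.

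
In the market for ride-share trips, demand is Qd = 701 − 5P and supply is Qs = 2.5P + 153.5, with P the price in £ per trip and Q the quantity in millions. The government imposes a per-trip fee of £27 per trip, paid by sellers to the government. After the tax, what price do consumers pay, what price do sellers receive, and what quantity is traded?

Without the tax, 701 − 5P = 2.5P + 153.5 gives 7.5P = 547.5, so P* = £73 and Q* = 336.
With the tax collected from sellers, supply shifts: Qs = 2.5(P − 27) + 153.5.
Solving gives Q = 291 with consumers paying £82 and sellers receiving £55 (the £27 wedge).
The less price-elastic side of the market bears the larger share of a per-unit tax.

Consumers pay £82; sellers receive £55; quantity = 291.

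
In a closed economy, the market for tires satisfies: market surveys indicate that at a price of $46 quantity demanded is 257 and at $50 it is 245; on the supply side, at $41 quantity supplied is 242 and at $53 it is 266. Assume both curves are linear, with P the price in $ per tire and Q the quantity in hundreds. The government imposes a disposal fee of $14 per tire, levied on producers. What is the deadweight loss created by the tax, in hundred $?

Demand slope: (245 − 257)/(50 − 46) = -3, so Qd = 395 − 3P.
Supply slope: (266 − 242)/(53 − 41) = 2, so Qs = 2P + 160.
Without the tax, 395 − 3P = 2P + 160 gives 5P = 235, so P* = $47 and Q* = 254.
With the tax collected from producers, supply shifts: Qs = 2(P − 14) + 160.
New equilibrium: buyers pay $52.6, producers receive $38.6, Q = 237.2. (Wedge: Pb − Ps = 14.)
Quantity falls by |ΔQ| = |254 − 237.2| = 16.8.
DWL = ½ · t · |ΔQ| = ½ · 14 · 16.8 = $117.6.

Deadweight loss = $117.6 hundred.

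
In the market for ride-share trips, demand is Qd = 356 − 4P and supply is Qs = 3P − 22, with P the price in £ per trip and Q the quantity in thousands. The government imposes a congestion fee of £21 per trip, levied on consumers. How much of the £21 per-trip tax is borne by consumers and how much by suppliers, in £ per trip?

Consumers bear £9 per trip; suppliers bear £12 per trip.

Before the tax: set 356 − 4P = 3P − 22 → P* = £54, Q* = 140.
With the tax collected from consumers, demand (in seller-price terms) shifts: Qd = 356 − 4(P + 21).
New equilibrium: consumers pay £63, suppliers receive £42, Q = 104. (Wedge: Pb − Ps = 21.)
Burden on consumers: £9; on suppliers: £12. (They sum to £21.)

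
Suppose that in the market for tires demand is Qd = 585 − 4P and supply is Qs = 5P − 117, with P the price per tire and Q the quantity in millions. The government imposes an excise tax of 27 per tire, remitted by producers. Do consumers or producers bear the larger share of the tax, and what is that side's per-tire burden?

Consumers bear the larger share: 15 per tire.

Without the tax, 585 − 4P = 5P − 117 gives 9P = 702, so P* = 78 and Q* = 273.
With the tax collected from producers, supply shifts: Qs = 5(P − 27) − 117.
Solving gives Q = 213 with consumers paying 93 and producers receiving 66 (the 27 wedge).
Per-tire burden: consumers 15, producers 12.
Consumers take the larger share because demand is less price-elastic here (demand slope 4 vs supply slope 5).
The less price-elastic side of the market bears the larger share of a per-unit tax.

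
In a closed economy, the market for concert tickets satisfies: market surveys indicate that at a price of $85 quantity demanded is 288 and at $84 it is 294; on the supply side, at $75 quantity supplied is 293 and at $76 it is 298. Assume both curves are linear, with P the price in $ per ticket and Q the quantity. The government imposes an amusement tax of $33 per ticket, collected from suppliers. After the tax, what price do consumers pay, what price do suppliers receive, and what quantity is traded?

Demand slope: (294 − 288)/(84 − 85) = -6, so Qd = 798 − 6P.
Supply slope: (298 − 293)/(76 − 75) = 5, so Qs = 5P − 82.
Without the tax, 798 − 6P = 5P − 82 gives 11P = 880, so P* = $80 and Q* = 318.
With the tax collected from suppliers, supply shifts: Qs = 5(P − 33) − 82.
Solving gives Q = 228 with consumers paying $95 and suppliers receiving $62 (the $33 wedge).
The less price-elastic side of the market bears the larger share of a per-unit tax.

Consumers pay $95; suppliers receive $62; quantity = 228.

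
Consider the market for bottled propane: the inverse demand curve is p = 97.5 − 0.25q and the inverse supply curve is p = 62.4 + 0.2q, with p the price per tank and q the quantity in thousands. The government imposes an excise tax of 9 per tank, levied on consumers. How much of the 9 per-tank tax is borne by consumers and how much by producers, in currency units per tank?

Consumers bear 5 per tank; producers bear 4 per tank.

Rewrite in direct form: qd = 390 − 4p and qs = 5p − 312.
Before the tax: set 390 − 4p = 5p − 312 → p* = 78, q* = 78.
With the tax collected from consumers, demand (in seller-price terms) shifts: qd = 390 − 4(p + 9).
New equilibrium: consumers pay 83, producers receive 74, q = 58. (Wedge: pb − ps = 9.)
Burden on consumers: 5; on producers: 4. (They sum to 9.)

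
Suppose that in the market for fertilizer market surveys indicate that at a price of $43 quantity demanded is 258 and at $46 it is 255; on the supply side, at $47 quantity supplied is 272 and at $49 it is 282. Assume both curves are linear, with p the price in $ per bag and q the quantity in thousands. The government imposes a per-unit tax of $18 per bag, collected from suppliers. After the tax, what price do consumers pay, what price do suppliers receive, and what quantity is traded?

Demand slope: (255 − 258)/(46 − 43) = -1, so qd = 301 − p.
Supply slope: (282 − 272)/(49 − 47) = 5, so qs = 5p + 37.
Before the tax: set 301 − p = 5p + 37 → p* = $44, q* = 257.
With the tax collected from suppliers, supply shifts: qs = 5(p − 18) + 37.
Solving gives q = 242 with consumers paying $59 and suppliers receiving $41 (the $18 wedge).
The less price-elastic side of the market bears the larger share of a per-unit tax.

Consumers pay $59; suppliers receive $41; quantity = 242.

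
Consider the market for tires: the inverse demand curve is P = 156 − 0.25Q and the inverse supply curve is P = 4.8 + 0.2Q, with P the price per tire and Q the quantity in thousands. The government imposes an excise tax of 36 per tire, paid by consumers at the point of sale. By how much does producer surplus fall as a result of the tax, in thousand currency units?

Producer surplus falls by 4736 thousand.

Inverting to Q(P) form: Qd = 624 − 4P; Qs = 5P − 24.
Before the tax: set 624 − 4P = 5P − 24 → P* = 72, Q* = 336.
With the tax collected from consumers, demand (in seller-price terms) shifts: Qd = 624 − 4(P + 36).
New equilibrium: consumers pay 92, producers receive 56, Q = 256. (Wedge: Pb − Ps = 36.)
ΔPS is the trapezoid between Q = 256 and Q = 336 of height 16: ½ · (336 + 256) · 16 = 4736.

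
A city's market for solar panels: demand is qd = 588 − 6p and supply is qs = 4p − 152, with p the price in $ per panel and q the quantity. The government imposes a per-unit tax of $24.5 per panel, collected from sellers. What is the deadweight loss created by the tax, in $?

Before the tax: set 588 − 6p = 4p − 152 → p* = $74, q* = 144.
With the tax collected from sellers, supply shifts: qs = 4(p − 24.5) − 152.
New equilibrium: buyers pay $83.8, sellers receive $59.3, q = 85.2. (Wedge: pb − ps = 24.5.)
Quantity falls by |ΔQ| = |144 − 85.2| = 58.8.
DWL = ½ · t · |ΔQ| = ½ · 24.5 · 58.8 = $720.3.

Deadweight loss = $720.3.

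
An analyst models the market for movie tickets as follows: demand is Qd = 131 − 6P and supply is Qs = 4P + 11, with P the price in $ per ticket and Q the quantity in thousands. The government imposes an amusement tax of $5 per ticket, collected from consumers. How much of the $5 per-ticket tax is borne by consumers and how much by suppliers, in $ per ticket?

Without the tax, 131 − 6P = 4P + 11 gives 10P = 120, so P* = $12 and Q* = 59.
With the tax collected from consumers, demand (in seller-price terms) shifts: Qd = 131 − 6(P + 5).
Solving gives Q = 47 with consumers paying $14 and suppliers receiving $9 (the $5 wedge).
Burden on consumers: $2; on suppliers: $3. (They sum to $5.)
The less price-elastic side of the market bears the larger share of a per-unit tax.

Consumers bear $2 per ticket; suppliers bear $3 per ticket.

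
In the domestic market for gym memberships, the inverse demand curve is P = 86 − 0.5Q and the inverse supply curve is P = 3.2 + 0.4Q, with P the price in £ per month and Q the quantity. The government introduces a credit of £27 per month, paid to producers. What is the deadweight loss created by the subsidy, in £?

Inverting to Q(P) form: Qd = 172 − 2P; Qs = 2.5P − 8.
Without the subsidy, 172 − 2P = 2.5P − 8 gives 4.5P = 180, so P* = £40 and Q* = 92.
With a per-unit subsidy paid to producers, each receives P + 27 per unit sold, so supply becomes Qs = 2.5(P + 27) − 8.
New equilibrium: buyers pay £25, producers receive £52, Q = 122. (Wedge: Pb − Ps = −27.)
Quantity rises by |ΔQ| = |92 − 122| = 30.
DWL = ½ · t · |ΔQ| = ½ · 27 · 30 = £405.

Deadweight loss = £405.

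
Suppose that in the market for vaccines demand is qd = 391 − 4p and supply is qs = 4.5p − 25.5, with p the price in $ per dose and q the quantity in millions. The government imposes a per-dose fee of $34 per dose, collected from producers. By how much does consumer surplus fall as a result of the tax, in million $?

Consumer surplus falls by $2862 million.

Without the tax, 391 − 4p = 4.5p − 25.5 gives 8.5p = 416.5, so p* = $49 and q* = 195.
With the tax collected from producers, supply shifts: qs = 4.5(p − 34) − 25.5.
New equilibrium: buyers pay $67, producers receive $33, q = 123. (Wedge: pb − ps = 34.)
ΔCS is the trapezoid between Q = 123 and Q = 195 of height $18: ½ · (195 + 123) · 18 = $2862.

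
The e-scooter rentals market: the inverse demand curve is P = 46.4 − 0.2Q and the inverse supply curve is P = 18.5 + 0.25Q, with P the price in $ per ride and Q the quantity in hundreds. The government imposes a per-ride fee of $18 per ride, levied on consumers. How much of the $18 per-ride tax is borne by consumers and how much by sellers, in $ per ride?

Consumers bear $8 per ride; sellers bear $10 per ride.

Rewrite in direct form: Qd = 232 − 5P and Qs = 4P − 74.
Before the tax: set 232 − 5P = 4P − 74 → P* = $34, Q* = 62.
With the tax collected from consumers, demand (in seller-price terms) shifts: Qd = 232 − 5(P + 18).
New equilibrium: consumers pay $42, sellers receive $24, Q = 22. (Wedge: Pb − Ps = 18.)
Burden on consumers: $8; on sellers: $10. (They sum to $18.)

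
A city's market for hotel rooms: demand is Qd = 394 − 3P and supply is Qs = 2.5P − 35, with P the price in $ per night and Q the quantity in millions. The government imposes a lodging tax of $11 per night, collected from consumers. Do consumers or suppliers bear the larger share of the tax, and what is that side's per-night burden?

Suppliers bear the larger share: $6 per night.

Before the tax: set 394 − 3P = 2.5P − 35 → P* = $78, Q* = 160.
With the tax collected from consumers, demand (in seller-price terms) shifts: Qd = 394 − 3(P + 11).
New equilibrium: consumers pay $83, suppliers receive $72, Q = 145. (Wedge: Pb − Ps = 11.)
Per-night burden: consumers $5, suppliers $6.
Suppliers take the larger share because supply is less price-elastic here (demand slope 3 vs supply slope 2.5).
The less price-elastic side of the market bears the larger share of a per-unit tax.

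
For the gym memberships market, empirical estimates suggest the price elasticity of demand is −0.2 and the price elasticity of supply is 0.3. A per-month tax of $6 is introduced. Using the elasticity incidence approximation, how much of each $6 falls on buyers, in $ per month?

Incidence ratio: buyers' share ≈ εs / (εs + |εd|) = 0.3 / (0.3 + 0.2) = 0.6.
So buyers bear ≈ 0.6 × $6 = $3.6; sellers bear $2.4.

Buyers bear ≈ $3.6 per month.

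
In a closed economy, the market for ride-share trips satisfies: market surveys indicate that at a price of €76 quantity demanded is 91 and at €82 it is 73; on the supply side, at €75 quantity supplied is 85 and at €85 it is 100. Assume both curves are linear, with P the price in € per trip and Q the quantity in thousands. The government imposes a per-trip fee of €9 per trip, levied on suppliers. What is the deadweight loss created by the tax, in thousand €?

Demand slope: (73 − 91)/(82 − 76) = -3, so Qd = 319 − 3P.
Supply slope: (100 − 85)/(85 − 75) = 1.5, so Qs = 1.5P − 27.5.
Without the tax, 319 − 3P = 1.5P − 27.5 gives 4.5P = 346.5, so P* = €77 and Q* = 88.
With the tax collected from suppliers, supply shifts: Qs = 1.5(P − 9) − 27.5.
New equilibrium: consumers pay €80, suppliers receive €71, Q = 79. (Wedge: Pb − Ps = 9.)
Quantity falls by |ΔQ| = |88 − 79| = 9.
DWL = ½ · t · |ΔQ| = ½ · 9 · 9 = €40.5.

Deadweight loss = €40.5 thousand.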